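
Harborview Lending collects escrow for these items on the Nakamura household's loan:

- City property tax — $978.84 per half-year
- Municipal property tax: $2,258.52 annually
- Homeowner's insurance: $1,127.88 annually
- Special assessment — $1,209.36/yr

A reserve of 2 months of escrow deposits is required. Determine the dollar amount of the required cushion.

City property tax: $978.84 × 2 = $1,957.68
Municipal property tax: $2,258.52
Homeowner's insurance: $1,127.88
Special assessment: $1,209.36
Total annual escrow = $1,957.68 + $2,258.52 + $1,127.88 + $1,209.36 = $6,553.44
Monthly escrow = $6,553.44 / 12 = $546.12
Required cushion = 2 × $546.12 = $1,092.24

$1,092.24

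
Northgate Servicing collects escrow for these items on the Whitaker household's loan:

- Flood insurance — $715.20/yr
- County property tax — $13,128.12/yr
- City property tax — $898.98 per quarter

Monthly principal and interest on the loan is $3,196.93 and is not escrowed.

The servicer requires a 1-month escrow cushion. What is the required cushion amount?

Flood insurance — $715.20
County property tax — $13,128.12
City property tax — $898.98 × 4 = $3,595.92
Combined annual = $715.20 + $13,128.12 + $3,595.92 = $17,439.24
Base monthly escrow = $17,439.24 ÷ 12 = $1,453.27
Reserve = 1 × $1,453.27 = $1,453.27

$1,453.27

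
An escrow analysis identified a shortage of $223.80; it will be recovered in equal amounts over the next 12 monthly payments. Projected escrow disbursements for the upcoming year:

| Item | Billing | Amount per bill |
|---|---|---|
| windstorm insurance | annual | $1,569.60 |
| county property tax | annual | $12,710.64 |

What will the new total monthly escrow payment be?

$1,208.67

Windstorm insurance: $1,569.60 per year
County property tax: $12,710.64 per year
Total annual escrow = $1,569.60 + $12,710.64 = $14,280.24
Base monthly escrow = $14,280.24 ÷ 12 = $1,190.02
Shortage per month = $223.80 ÷ 12 = $18.65
Adjusted monthly = $1,190.02 + $18.65 = $1,208.67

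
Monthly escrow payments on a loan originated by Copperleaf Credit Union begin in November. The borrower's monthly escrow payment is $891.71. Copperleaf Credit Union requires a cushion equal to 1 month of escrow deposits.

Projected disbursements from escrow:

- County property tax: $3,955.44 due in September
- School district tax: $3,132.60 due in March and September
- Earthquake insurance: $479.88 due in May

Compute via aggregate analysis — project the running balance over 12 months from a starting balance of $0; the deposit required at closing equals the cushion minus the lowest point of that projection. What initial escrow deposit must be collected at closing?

$1,783.42

Cushion = 1 × $891.71 = $891.71
Trial balance (start $0, +$891.71 each month, − disbursements):
  Nov: +$891.71 → $891.71
  Dec: +$891.71 → $1,783.42
  Jan: +$891.71 → $2,675.13
  Feb: +$891.71 → $3,566.84
  Mar: +$891.71 − $3,132.60 → $1,325.95
  Apr: +$891.71 → $2,217.66
  May: +$891.71 − $479.88 → $2,629.49
  Jun: +$891.71 → $3,521.20
  Jul: +$891.71 → $4,412.91
  Aug: +$891.71 → $5,304.62
  Sep: +$891.71 − $7,088.04 → -$891.71
  Oct: +$891.71 → $0.00
Lowest trial balance = -$891.71 (Sep)
Initial deposit = cushion − low point = $891.71 − (-$891.71) = $1,783.42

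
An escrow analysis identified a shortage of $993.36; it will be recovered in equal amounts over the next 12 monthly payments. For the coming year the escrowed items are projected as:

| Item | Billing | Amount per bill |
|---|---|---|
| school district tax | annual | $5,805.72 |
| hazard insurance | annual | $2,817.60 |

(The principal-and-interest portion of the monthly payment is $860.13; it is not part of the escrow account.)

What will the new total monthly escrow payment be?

$801.39

School district tax: $5,805.72 annually
Hazard insurance: $2,817.60 annually
Total per year = $5,805.72 + $2,817.60 = $8,623.32
Monthly escrow = $8,623.32 ÷ 12 = $718.61
Monthly shortage recovery: $993.36 / 12 = $82.78
Adjusted monthly = $718.61 + $82.78 = $801.39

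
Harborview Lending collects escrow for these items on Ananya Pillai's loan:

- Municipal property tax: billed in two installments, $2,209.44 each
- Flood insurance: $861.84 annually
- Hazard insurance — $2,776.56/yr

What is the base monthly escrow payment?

Municipal property tax — $2,209.44 × 2 = $4,418.88 per year
Flood insurance — $861.84 per year
Hazard insurance — $2,776.56 per year
Annual escrow total = $4,418.88 + $861.84 + $2,776.56 = $8,057.28
Base monthly escrow = $8,057.28 ÷ 12 = $671.44

$671.44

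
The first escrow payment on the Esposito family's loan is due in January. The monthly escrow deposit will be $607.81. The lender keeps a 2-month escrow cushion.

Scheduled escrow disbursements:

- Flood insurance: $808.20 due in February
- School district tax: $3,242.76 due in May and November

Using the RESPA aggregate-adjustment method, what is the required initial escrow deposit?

$2,227.53

Cushion = 2 × $607.81 = $1,215.62
Trial balance (start $0, +$607.81 each month, − disbursements):
  Jan: +$607.81 → $607.81
  Feb: +$607.81 − $808.20 → $407.42
  Mar: +$607.81 → $1,015.23
  Apr: +$607.81 → $1,623.04
  May: +$607.81 − $3,242.76 → -$1,011.91
  Jun: +$607.81 → -$404.10
  Jul: +$607.81 → $203.71
  Aug: +$607.81 → $811.52
  Sep: +$607.81 → $1,419.33
  Oct: +$607.81 → $2,027.14
  Nov: +$607.81 − $3,242.76 → -$607.81
  Dec: +$607.81 → $0.00
Lowest trial balance = -$1,011.91 (May)
Initial deposit = cushion − low point = $1,215.62 − (-$1,011.91) = $2,227.53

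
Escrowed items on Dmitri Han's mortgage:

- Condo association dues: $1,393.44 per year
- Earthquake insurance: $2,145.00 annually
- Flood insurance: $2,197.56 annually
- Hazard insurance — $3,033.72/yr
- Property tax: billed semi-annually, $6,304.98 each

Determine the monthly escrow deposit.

$1,781.64

Condo association dues — $1,393.44 annually
Earthquake insurance — $2,145.00 annually
Flood insurance — $2,197.56 annually
Hazard insurance — $3,033.72 annually
Property tax — $6,304.98 × 2 = $12,609.96 annually
Annual escrow total = $1,393.44 + $2,145.00 + $2,197.56 + $3,033.72 + $12,609.96 = $21,379.68
Monthly = $21,379.68 ÷ 12 = $1,781.64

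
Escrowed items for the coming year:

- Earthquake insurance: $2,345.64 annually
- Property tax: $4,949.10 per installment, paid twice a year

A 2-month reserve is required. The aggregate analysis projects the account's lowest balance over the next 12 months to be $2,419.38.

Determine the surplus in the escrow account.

$378.74

Earthquake insurance — $2,345.64 annually
Property tax — $4,949.10 × 2 = $9,898.20 annually
Yearly total = $2,345.64 + $9,898.20 = $12,243.84
Base monthly escrow = $12,243.84 ÷ 12 = $1,020.32
Cushion = 2 × $1,020.32 = $2,040.64
Surplus = $2,419.38 − $2,040.64 = $378.74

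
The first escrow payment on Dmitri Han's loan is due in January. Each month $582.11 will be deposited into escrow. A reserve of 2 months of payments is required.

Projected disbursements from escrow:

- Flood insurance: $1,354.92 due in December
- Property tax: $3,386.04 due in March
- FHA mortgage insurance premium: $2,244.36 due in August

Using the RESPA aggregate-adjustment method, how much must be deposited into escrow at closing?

$2,803.93

Cushion = 2 × $582.11 = $1,164.22
Trial balance (start $0, +$582.11 each month, − disbursements):
  Jan: +$582.11 → $582.11
  Feb: +$582.11 → $1,164.22
  Mar: +$582.11 − $3,386.04 → -$1,639.71
  Apr: +$582.11 → -$1,057.60
  May: +$582.11 → -$475.49
  Jun: +$582.11 → $106.62
  Jul: +$582.11 → $688.73
  Aug: +$582.11 − $2,244.36 → -$973.52
  Sep: +$582.11 → -$391.41
  Oct: +$582.11 → $190.70
  Nov: +$582.11 → $772.81
  Dec: +$582.11 − $1,354.92 → $0.00
Lowest trial balance = -$1,639.71 (Mar)
Initial deposit = cushion − low point = $1,164.22 − (-$1,639.71) = $2,803.93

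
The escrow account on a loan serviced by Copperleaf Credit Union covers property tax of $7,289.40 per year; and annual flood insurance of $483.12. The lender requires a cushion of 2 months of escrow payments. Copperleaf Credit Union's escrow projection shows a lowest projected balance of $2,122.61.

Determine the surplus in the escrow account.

Property tax — $7,289.40
Flood insurance — $483.12
Combined annual = $7,772.52
Monthly escrow = $7,772.52 ÷ 12 = $647.71
Cushion = 2 × $647.71 = $1,295.42
Surplus = $2,122.61 − $1,295.42 = $827.19

$827.19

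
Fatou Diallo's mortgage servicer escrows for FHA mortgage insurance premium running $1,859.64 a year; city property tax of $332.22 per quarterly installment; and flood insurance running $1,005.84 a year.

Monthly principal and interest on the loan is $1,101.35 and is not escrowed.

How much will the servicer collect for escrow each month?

$349.53

FHA mortgage insurance premium: $1,859.64 per year
City property tax: $332.22 × 4 = $1,328.88 per year
Flood insurance: $1,005.84 per year
Annual escrow total = $1,859.64 + $1,328.88 + $1,005.84 = $4,194.36
Monthly = $4,194.36 ÷ 12 = $349.53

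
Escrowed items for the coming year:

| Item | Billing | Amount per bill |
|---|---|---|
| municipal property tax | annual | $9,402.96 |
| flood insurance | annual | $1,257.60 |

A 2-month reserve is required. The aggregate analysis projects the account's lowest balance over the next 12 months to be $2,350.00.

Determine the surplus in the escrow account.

$573.24

Municipal property tax = $9,402.96
Flood insurance = $1,257.60
Combined annual = $9,402.96 + $1,257.60 = $10,660.56
Per month = $10,660.56 / 12 = $888.38
Required cushion = 2 × $888.38 = $1,776.76
Surplus = $2,350.00 − $1,776.76 = $573.24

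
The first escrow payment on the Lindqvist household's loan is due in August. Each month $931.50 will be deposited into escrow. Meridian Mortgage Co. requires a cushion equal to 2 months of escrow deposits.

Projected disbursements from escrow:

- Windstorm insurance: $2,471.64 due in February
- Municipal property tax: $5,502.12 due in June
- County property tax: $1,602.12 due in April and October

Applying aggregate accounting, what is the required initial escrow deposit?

Cushion = 2 × $931.50 = $1,863.00
Trial balance (start $0, +$931.50 each month, − disbursements):
  Aug: +$931.50 → $931.50
  Sep: +$931.50 → $1,863.00
  Oct: +$931.50 − $1,602.12 → $1,192.38
  Nov: +$931.50 → $2,123.88
  Dec: +$931.50 → $3,055.38
  Jan: +$931.50 → $3,986.88
  Feb: +$931.50 − $2,471.64 → $2,446.74
  Mar: +$931.50 → $3,378.24
  Apr: +$931.50 − $1,602.12 → $2,707.62
  May: +$931.50 → $3,639.12
  Jun: +$931.50 − $5,502.12 → -$931.50
  Jul: +$931.50 → $0.00
Lowest trial balance = -$931.50 (Jun)
Initial deposit = cushion − low point = $1,863.00 − (-$931.50) = $2,794.50

$2,794.50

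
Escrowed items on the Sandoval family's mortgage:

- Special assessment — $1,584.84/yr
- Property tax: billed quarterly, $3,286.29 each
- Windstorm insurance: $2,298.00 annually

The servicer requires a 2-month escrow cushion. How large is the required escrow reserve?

Special assessment — $1,584.84
Property tax — $3,286.29 × 4 = $13,145.16
Windstorm insurance — $2,298.00
Yearly total = $1,584.84 + $13,145.16 + $2,298.00 = $17,028.00
Monthly escrow = $17,028.00 / 12 = $1,419.00
Reserve = 2 × $1,419.00 = $2,838.00

$2,838.00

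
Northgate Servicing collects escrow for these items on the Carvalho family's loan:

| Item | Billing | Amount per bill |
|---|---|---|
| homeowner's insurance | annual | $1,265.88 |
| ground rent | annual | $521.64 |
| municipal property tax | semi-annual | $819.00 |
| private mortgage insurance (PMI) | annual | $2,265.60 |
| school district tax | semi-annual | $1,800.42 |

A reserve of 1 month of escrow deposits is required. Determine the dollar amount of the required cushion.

Homeowner's insurance: $1,265.88/yr
Ground rent: $521.64/yr
Municipal property tax: $819.00 × 2 = $1,638.00/yr
Private mortgage insurance (PMI): $2,265.60/yr
School district tax: $1,800.42 × 2 = $3,600.84/yr
Yearly total = $1,265.88 + $521.64 + $1,638.00 + $2,265.60 + $3,600.84 = $9,291.96
Monthly = $9,291.96 / 12 = $774.33
Cushion = 1 × $774.33 = $774.33

$774.33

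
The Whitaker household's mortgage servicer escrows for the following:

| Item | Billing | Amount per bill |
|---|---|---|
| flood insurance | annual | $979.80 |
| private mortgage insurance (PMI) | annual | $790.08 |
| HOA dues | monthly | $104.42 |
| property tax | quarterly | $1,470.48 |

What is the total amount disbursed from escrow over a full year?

Flood insurance — $979.80 per year
Private mortgage insurance (PMI) — $790.08 per year
HOA dues — $104.42 × 12 = $1,253.04 per year
Property tax — $1,470.48 × 4 = $5,881.92 per year
Total annual escrow = $8,904.84

$8,904.84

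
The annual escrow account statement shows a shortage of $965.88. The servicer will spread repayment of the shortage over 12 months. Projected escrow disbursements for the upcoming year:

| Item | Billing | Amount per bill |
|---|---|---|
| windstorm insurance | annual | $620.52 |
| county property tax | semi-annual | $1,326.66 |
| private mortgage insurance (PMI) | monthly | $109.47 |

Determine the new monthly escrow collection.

$462.78

Windstorm insurance — $620.52/yr
County property tax — $1,326.66 × 2 = $2,653.32/yr
Private mortgage insurance (PMI) — $109.47 × 12 = $1,313.64/yr
Combined annual = $620.52 + $2,653.32 + $1,313.64 = $4,587.48
Monthly = $4,587.48 / 12 = $382.29
Monthly shortage recovery: $965.88 / 12 = $80.49
New monthly escrow = $382.29 + $80.49 = $462.78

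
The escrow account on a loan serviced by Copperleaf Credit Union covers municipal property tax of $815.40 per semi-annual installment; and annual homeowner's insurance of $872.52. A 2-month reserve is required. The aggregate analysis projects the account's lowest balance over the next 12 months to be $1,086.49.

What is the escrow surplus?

$669.27

Municipal property tax: $815.40 × 2 = $1,630.80 per year
Homeowner's insurance: $872.52 per year
Annual escrow total = $1,630.80 + $872.52 = $2,503.32
Monthly = $2,503.32 ÷ 12 = $208.61
Required reserve = 2 × $208.61 = $417.22
Excess over cushion: $1,086.49 − $417.22 = $669.27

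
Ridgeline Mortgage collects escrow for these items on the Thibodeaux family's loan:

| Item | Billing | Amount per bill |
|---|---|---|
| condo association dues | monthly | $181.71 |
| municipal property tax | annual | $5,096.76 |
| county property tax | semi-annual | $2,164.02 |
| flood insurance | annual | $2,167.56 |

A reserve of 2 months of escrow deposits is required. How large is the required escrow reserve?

Condo association dues = $181.71 × 12 = $2,180.52
Municipal property tax = $5,096.76
County property tax = $2,164.02 × 2 = $4,328.04
Flood insurance = $2,167.56
Total per year = $2,180.52 + $5,096.76 + $4,328.04 + $2,167.56 = $13,772.88
Monthly = $13,772.88 ÷ 12 = $1,147.74
Reserve = 2 × $1,147.74 = $2,295.48

$2,295.48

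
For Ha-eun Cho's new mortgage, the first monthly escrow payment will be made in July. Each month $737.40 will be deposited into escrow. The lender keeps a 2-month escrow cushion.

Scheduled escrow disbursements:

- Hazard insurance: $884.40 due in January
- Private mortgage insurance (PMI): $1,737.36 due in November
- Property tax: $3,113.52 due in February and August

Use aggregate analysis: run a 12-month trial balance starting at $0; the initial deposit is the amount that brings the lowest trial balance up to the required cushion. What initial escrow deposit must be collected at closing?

$4,424.40

Cushion = 2 × $737.40 = $1,474.80
Trial balance (start $0, +$737.40 each month, − disbursements):
  Jul: +$737.40 → $737.40
  Aug: +$737.40 − $3,113.52 → -$1,638.72
  Sep: +$737.40 → -$901.32
  Oct: +$737.40 → -$163.92
  Nov: +$737.40 − $1,737.36 → -$1,163.88
  Dec: +$737.40 → -$426.48
  Jan: +$737.40 − $884.40 → -$573.48
  Feb: +$737.40 − $3,113.52 → -$2,949.60
  Mar: +$737.40 → -$2,212.20
  Apr: +$737.40 → -$1,474.80
  May: +$737.40 → -$737.40
  Jun: +$737.40 → $0.00
Lowest trial balance = -$2,949.60 (Feb)
Initial deposit = cushion − low point = $1,474.80 − (-$2,949.60) = $4,424.40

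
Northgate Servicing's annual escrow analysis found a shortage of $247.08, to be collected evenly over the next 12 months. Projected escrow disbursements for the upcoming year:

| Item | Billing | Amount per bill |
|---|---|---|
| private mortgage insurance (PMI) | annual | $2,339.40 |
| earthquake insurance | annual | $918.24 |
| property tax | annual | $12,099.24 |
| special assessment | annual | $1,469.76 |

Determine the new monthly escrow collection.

Private mortgage insurance (PMI) = $2,339.40
Earthquake insurance = $918.24
Property tax = $12,099.24
Special assessment = $1,469.76
Total per year = $2,339.40 + $918.24 + $12,099.24 + $1,469.76 = $16,826.64
Base monthly escrow = $16,826.64 ÷ 12 = $1,402.22
Shortage per month = $247.08 ÷ 12 = $20.59
New monthly escrow = $1,402.22 + $20.59 = $1,422.81

$1,422.81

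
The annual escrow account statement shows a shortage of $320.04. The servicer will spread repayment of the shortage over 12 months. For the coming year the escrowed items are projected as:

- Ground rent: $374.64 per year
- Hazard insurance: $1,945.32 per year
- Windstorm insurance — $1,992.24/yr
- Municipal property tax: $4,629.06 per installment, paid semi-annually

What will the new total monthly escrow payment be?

Ground rent: $374.64/yr
Hazard insurance: $1,945.32/yr
Windstorm insurance: $1,992.24/yr
Municipal property tax: $4,629.06 × 2 = $9,258.12/yr
Yearly total = $374.64 + $1,945.32 + $1,992.24 + $9,258.12 = $13,570.32
Per month = $13,570.32 / 12 = $1,130.86
Shortage spread = $320.04 / 12 = $26.67/mo
Adjusted monthly = $1,130.86 + $26.67 = $1,157.53

$1,157.53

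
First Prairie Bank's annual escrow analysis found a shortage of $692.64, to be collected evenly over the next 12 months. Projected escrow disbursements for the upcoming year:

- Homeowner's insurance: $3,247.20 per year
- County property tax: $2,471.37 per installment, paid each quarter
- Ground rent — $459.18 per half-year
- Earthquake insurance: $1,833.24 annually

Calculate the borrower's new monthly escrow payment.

Homeowner's insurance: $3,247.20 per year
County property tax: $2,471.37 × 4 = $9,885.48 per year
Ground rent: $459.18 × 2 = $918.36 per year
Earthquake insurance: $1,833.24 per year
Combined annual = $15,884.28
Per month = $15,884.28 ÷ 12 = $1,323.69
Shortage spread = $692.64 / 12 = $57.72/mo
New monthly escrow = $1,323.69 + $57.72 = $1,381.41

$1,381.41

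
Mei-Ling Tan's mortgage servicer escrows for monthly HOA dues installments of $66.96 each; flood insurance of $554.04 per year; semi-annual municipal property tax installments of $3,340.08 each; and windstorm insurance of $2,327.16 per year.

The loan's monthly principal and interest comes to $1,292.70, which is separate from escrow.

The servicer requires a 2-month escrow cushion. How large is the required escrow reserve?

$1,727.48

HOA dues: $66.96 × 12 = $803.52 per year
Flood insurance: $554.04 per year
Municipal property tax: $3,340.08 × 2 = $6,680.16 per year
Windstorm insurance: $2,327.16 per year
Annual escrow total = $803.52 + $554.04 + $6,680.16 + $2,327.16 = $10,364.88
Monthly escrow = $10,364.88 ÷ 12 = $863.74
Required cushion = 2 × $863.74 = $1,727.48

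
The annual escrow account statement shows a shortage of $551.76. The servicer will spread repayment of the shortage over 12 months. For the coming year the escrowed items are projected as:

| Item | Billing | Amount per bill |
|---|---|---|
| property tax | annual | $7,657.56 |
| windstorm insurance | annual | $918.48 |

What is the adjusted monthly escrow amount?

Property tax — $7,657.56/yr
Windstorm insurance — $918.48/yr
Total annual escrow = $8,576.04
Monthly escrow = $8,576.04 ÷ 12 = $714.67
Shortage spread = $551.76 ÷ 12 = $45.98/mo
New monthly escrow = $714.67 + $45.98 = $760.65

$760.65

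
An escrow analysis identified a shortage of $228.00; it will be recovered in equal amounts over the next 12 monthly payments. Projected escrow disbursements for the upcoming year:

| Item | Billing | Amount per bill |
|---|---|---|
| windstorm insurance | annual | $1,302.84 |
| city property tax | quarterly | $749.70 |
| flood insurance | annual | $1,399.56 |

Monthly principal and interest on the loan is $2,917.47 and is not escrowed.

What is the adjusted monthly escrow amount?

$494.10

Windstorm insurance — $1,302.84 annually
City property tax — $749.70 × 4 = $2,998.80 annually
Flood insurance — $1,399.56 annually
Combined annual = $1,302.84 + $2,998.80 + $1,399.56 = $5,701.20
Per month = $5,701.20 ÷ 12 = $475.10
Shortage spread = $228.00 ÷ 12 = $19.00/mo
New monthly escrow = $475.10 + $19.00 = $494.10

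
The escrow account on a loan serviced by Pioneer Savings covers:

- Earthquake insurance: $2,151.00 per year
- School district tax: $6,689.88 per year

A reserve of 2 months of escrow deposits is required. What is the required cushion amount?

$1,473.48

Earthquake insurance: $2,151.00 per year
School district tax: $6,689.88 per year
Combined annual = $2,151.00 + $6,689.88 = $8,840.88
Monthly escrow = $8,840.88 / 12 = $736.74
Required cushion = 2 × $736.74 = $1,473.48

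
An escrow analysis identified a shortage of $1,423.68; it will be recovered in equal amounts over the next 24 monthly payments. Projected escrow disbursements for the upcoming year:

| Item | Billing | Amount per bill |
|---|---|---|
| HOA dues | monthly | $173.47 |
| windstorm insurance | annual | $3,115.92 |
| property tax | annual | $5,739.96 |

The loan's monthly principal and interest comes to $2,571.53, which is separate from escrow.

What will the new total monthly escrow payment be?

$970.78

HOA dues = $173.47 × 12 = $2,081.64 annually
Windstorm insurance = $3,115.92 annually
Property tax = $5,739.96 annually
Yearly total = $2,081.64 + $3,115.92 + $5,739.96 = $10,937.52
Monthly = $10,937.52 ÷ 12 = $911.46
Shortage spread = $1,423.68 / 24 = $59.32/mo
Adjusted monthly = $911.46 + $59.32 = $970.78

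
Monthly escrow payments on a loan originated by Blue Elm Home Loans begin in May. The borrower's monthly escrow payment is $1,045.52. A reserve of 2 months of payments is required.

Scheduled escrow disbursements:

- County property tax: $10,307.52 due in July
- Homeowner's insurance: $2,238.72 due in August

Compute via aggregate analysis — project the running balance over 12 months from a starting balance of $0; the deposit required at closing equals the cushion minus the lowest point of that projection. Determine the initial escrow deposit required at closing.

Cushion = 2 × $1,045.52 = $2,091.04
Trial balance (start $0, +$1,045.52 each month, − disbursements):
  May: +$1,045.52 → $1,045.52
  Jun: +$1,045.52 → $2,091.04
  Jul: +$1,045.52 − $10,307.52 → -$7,170.96
  Aug: +$1,045.52 − $2,238.72 → -$8,364.16
  Sep: +$1,045.52 → -$7,318.64
  Oct: +$1,045.52 → -$6,273.12
  Nov: +$1,045.52 → -$5,227.60
  Dec: +$1,045.52 → -$4,182.08
  Jan: +$1,045.52 → -$3,136.56
  Feb: +$1,045.52 → -$2,091.04
  Mar: +$1,045.52 → -$1,045.52
  Apr: +$1,045.52 → $0.00
Lowest trial balance = -$8,364.16 (Aug)
Initial deposit = cushion − low point = $2,091.04 − (-$8,364.16) = $10,455.20

$10,455.20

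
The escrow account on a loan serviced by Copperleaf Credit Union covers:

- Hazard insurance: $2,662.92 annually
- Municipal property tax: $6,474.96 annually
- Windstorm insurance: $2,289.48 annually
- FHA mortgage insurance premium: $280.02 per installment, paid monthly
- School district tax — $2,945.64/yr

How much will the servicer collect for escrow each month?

$1,477.77

Hazard insurance — $2,662.92 per year
Municipal property tax — $6,474.96 per year
Windstorm insurance — $2,289.48 per year
FHA mortgage insurance premium — $280.02 × 12 = $3,360.24 per year
School district tax — $2,945.64 per year
Combined annual = $17,733.24
Per month = $17,733.24 / 12 = $1,477.77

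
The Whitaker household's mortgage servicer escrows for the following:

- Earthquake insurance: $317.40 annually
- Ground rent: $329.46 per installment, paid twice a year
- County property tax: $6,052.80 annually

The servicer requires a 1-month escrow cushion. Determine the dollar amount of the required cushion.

Earthquake insurance: $317.40 annually
Ground rent: $329.46 × 2 = $658.92 annually
County property tax: $6,052.80 annually
Total annual escrow = $317.40 + $658.92 + $6,052.80 = $7,029.12
Monthly = $7,029.12 / 12 = $585.76
Required cushion = 1 × $585.76 = $585.76

$585.76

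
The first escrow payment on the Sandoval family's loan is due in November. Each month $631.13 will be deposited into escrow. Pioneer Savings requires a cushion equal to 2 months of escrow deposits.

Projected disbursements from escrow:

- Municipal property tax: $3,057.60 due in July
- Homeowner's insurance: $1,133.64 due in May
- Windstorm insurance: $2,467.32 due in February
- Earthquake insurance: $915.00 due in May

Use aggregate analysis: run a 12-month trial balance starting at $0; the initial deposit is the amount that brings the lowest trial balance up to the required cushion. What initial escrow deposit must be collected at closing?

$3,155.65

Cushion = 2 × $631.13 = $1,262.26
Trial balance (start $0, +$631.13 each month, − disbursements):
  Nov: +$631.13 → $631.13
  Dec: +$631.13 → $1,262.26
  Jan: +$631.13 → $1,893.39
  Feb: +$631.13 − $2,467.32 → $57.20
  Mar: +$631.13 → $688.33
  Apr: +$631.13 → $1,319.46
  May: +$631.13 − $2,048.64 → -$98.05
  Jun: +$631.13 → $533.08
  Jul: +$631.13 − $3,057.60 → -$1,893.39
  Aug: +$631.13 → -$1,262.26
  Sep: +$631.13 → -$631.13
  Oct: +$631.13 → $0.00
Lowest trial balance = -$1,893.39 (Jul)
Initial deposit = cushion − low point = $1,262.26 − (-$1,893.39) = $3,155.65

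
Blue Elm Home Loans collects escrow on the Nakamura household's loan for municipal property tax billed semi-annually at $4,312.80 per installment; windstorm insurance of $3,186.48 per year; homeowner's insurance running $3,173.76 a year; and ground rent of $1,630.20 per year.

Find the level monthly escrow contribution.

$1,384.67

Municipal property tax — $4,312.80 × 2 = $8,625.60
Windstorm insurance — $3,186.48
Homeowner's insurance — $3,173.76
Ground rent — $1,630.20
Total per year = $8,625.60 + $3,186.48 + $3,173.76 + $1,630.20 = $16,616.04
Base monthly escrow = $16,616.04 / 12 = $1,384.67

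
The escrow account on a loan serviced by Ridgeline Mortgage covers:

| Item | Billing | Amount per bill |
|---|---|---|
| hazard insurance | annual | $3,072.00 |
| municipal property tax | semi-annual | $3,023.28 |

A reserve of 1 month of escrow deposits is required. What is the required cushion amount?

Hazard insurance: $3,072.00
Municipal property tax: $3,023.28 × 2 = $6,046.56
Combined annual = $3,072.00 + $6,046.56 = $9,118.56
Per month = $9,118.56 ÷ 12 = $759.88
Cushion = 1 × $759.88 = $759.88

$759.88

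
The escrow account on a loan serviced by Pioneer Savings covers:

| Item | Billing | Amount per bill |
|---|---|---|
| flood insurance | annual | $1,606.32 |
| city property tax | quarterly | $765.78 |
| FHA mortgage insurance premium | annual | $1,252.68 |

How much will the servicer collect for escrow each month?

$493.51

Flood insurance: $1,606.32/yr
City property tax: $765.78 × 4 = $3,063.12/yr
FHA mortgage insurance premium: $1,252.68/yr
Annual escrow total = $5,922.12
Monthly = $5,922.12 / 12 = $493.51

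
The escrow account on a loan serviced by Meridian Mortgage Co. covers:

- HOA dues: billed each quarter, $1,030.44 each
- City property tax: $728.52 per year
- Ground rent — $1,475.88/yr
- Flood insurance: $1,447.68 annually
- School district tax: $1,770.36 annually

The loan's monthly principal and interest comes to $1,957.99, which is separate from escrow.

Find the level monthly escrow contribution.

$795.35

HOA dues = $1,030.44 × 4 = $4,121.76 per year
City property tax = $728.52 per year
Ground rent = $1,475.88 per year
Flood insurance = $1,447.68 per year
School district tax = $1,770.36 per year
Total per year = $4,121.76 + $728.52 + $1,475.88 + $1,447.68 + $1,770.36 = $9,544.20
Per month = $9,544.20 / 12 = $795.35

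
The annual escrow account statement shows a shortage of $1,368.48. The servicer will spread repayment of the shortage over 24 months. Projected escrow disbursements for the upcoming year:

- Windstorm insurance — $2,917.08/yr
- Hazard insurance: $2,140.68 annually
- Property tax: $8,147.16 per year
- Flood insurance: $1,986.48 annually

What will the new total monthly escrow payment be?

$1,322.97

Windstorm insurance — $2,917.08 annually
Hazard insurance — $2,140.68 annually
Property tax — $8,147.16 annually
Flood insurance — $1,986.48 annually
Annual escrow total = $2,917.08 + $2,140.68 + $8,147.16 + $1,986.48 = $15,191.40
Base monthly escrow = $15,191.40 / 12 = $1,265.95
Monthly shortage recovery: $1,368.48 / 24 = $57.02
New monthly escrow = $1,265.95 + $57.02 = $1,322.97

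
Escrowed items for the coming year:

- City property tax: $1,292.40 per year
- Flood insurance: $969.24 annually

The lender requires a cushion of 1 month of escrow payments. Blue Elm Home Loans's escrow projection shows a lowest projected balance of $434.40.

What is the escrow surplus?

City property tax = $1,292.40 annually
Flood insurance = $969.24 annually
Total annual escrow = $1,292.40 + $969.24 = $2,261.64
Monthly escrow = $2,261.64 / 12 = $188.47
Required cushion = 1 × $188.47 = $188.47
Excess over cushion: $434.40 − $188.47 = $245.93

$245.93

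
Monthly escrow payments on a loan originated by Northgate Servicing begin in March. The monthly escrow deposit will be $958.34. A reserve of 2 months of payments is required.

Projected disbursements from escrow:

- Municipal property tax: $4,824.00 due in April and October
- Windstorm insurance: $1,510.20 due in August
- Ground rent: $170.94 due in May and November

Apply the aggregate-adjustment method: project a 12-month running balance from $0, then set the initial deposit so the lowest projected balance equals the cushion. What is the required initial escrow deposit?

$5,579.10

Cushion = 2 × $958.34 = $1,916.68
Trial balance (start $0, +$958.34 each month, − disbursements):
  Mar: +$958.34 → $958.34
  Apr: +$958.34 − $4,824.00 → -$2,907.32
  May: +$958.34 − $170.94 → -$2,119.92
  Jun: +$958.34 → -$1,161.58
  Jul: +$958.34 → -$203.24
  Aug: +$958.34 − $1,510.20 → -$755.10
  Sep: +$958.34 → $203.24
  Oct: +$958.34 − $4,824.00 → -$3,662.42
  Nov: +$958.34 − $170.94 → -$2,875.02
  Dec: +$958.34 → -$1,916.68
  Jan: +$958.34 → -$958.34
  Feb: +$958.34 → $0.00
Lowest trial balance = -$3,662.42 (Oct)
Initial deposit = cushion − low point = $1,916.68 − (-$3,662.42) = $5,579.10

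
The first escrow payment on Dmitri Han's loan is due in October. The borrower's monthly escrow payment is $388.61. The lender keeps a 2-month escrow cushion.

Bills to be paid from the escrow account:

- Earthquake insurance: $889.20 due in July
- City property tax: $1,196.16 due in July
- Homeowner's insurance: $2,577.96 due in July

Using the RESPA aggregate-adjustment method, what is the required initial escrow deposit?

$1,554.44

Cushion = 2 × $388.61 = $777.22
Trial balance (start $0, +$388.61 each month, − disbursements):
  Oct: +$388.61 → $388.61
  Nov: +$388.61 → $777.22
  Dec: +$388.61 → $1,165.83
  Jan: +$388.61 → $1,554.44
  Feb: +$388.61 → $1,943.05
  Mar: +$388.61 → $2,331.66
  Apr: +$388.61 → $2,720.27
  May: +$388.61 → $3,108.88
  Jun: +$388.61 → $3,497.49
  Jul: +$388.61 − $4,663.32 → -$777.22
  Aug: +$388.61 → -$388.61
  Sep: +$388.61 → $0.00
Lowest trial balance = -$777.22 (Jul)
Initial deposit = cushion − low point = $777.22 − (-$777.22) = $1,554.44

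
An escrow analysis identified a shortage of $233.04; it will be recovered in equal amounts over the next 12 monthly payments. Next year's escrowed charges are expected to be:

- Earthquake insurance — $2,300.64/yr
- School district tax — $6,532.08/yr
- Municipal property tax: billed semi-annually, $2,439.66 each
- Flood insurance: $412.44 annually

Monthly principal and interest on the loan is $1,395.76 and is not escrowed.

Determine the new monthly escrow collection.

Earthquake insurance: $2,300.64 per year
School district tax: $6,532.08 per year
Municipal property tax: $2,439.66 × 2 = $4,879.32 per year
Flood insurance: $412.44 per year
Total annual escrow = $14,124.48
Base monthly escrow = $14,124.48 ÷ 12 = $1,177.04
Shortage spread = $233.04 / 12 = $19.42/mo
Adjusted monthly = $1,177.04 + $19.42 = $1,196.46

$1,196.46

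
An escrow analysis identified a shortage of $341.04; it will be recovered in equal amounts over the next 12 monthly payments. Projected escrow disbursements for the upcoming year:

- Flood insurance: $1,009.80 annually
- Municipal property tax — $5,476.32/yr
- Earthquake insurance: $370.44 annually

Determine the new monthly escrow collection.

Flood insurance = $1,009.80
Municipal property tax = $5,476.32
Earthquake insurance = $370.44
Combined annual = $1,009.80 + $5,476.32 + $370.44 = $6,856.56
Per month = $6,856.56 / 12 = $571.38
Shortage spread = $341.04 / 12 = $28.42/mo
New monthly escrow = $571.38 + $28.42 = $599.80

$599.80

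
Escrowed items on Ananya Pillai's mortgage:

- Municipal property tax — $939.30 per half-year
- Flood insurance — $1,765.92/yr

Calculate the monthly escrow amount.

Municipal property tax = $939.30 × 2 = $1,878.60 annually
Flood insurance = $1,765.92 annually
Total annual escrow = $3,644.52
Per month = $3,644.52 / 12 = $303.71

$303.71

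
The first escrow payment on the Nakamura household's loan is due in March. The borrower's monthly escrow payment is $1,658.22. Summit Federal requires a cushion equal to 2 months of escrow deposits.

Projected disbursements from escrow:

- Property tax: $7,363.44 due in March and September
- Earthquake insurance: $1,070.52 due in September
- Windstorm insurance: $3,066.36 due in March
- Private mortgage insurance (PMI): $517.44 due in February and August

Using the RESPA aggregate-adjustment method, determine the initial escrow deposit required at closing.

Cushion = 2 × $1,658.22 = $3,316.44
Trial balance (start $0, +$1,658.22 each month, − disbursements):
  Mar: +$1,658.22 − $10,429.80 → -$8,771.58
  Apr: +$1,658.22 → -$7,113.36
  May: +$1,658.22 → -$5,455.14
  Jun: +$1,658.22 → -$3,796.92
  Jul: +$1,658.22 → -$2,138.70
  Aug: +$1,658.22 − $517.44 → -$997.92
  Sep: +$1,658.22 − $8,433.96 → -$7,773.66
  Oct: +$1,658.22 → -$6,115.44
  Nov: +$1,658.22 → -$4,457.22
  Dec: +$1,658.22 → -$2,799.00
  Jan: +$1,658.22 → -$1,140.78
  Feb: +$1,658.22 − $517.44 → $0.00
Lowest trial balance = -$8,771.58 (Mar)
Initial deposit = cushion − low point = $3,316.44 − (-$8,771.58) = $12,088.02

$12,088.02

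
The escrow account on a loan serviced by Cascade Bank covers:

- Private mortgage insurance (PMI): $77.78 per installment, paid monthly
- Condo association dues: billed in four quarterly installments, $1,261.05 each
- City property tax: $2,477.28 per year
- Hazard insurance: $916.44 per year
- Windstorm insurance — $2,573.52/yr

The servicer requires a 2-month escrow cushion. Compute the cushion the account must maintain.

Private mortgage insurance (PMI): $77.78 × 12 = $933.36
Condo association dues: $1,261.05 × 4 = $5,044.20
City property tax: $2,477.28
Hazard insurance: $916.44
Windstorm insurance: $2,573.52
Total annual escrow = $933.36 + $5,044.20 + $2,477.28 + $916.44 + $2,573.52 = $11,944.80
Base monthly escrow = $11,944.80 ÷ 12 = $995.40
Reserve = 2 × $995.40 = $1,990.80

$1,990.80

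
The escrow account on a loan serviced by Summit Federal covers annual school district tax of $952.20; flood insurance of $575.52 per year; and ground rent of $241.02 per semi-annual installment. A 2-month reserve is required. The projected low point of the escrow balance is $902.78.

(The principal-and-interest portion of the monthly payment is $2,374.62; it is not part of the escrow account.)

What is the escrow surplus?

School district tax: $952.20 annually
Flood insurance: $575.52 annually
Ground rent: $241.02 × 2 = $482.04 annually
Total per year = $952.20 + $575.52 + $482.04 = $2,009.76
Base monthly escrow = $2,009.76 ÷ 12 = $167.48
Required cushion = 2 × $167.48 = $334.96
Surplus = $902.78 − $334.96 = $567.82

$567.82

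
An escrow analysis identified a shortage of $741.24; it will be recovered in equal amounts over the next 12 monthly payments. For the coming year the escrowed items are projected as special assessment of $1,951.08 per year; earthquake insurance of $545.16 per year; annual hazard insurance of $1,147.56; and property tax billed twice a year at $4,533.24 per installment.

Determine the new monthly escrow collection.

$1,120.96

Special assessment = $1,951.08 annually
Earthquake insurance = $545.16 annually
Hazard insurance = $1,147.56 annually
Property tax = $4,533.24 × 2 = $9,066.48 annually
Total per year = $12,710.28
Per month = $12,710.28 ÷ 12 = $1,059.19
Shortage spread = $741.24 ÷ 12 = $61.77/mo
Adjusted monthly = $1,059.19 + $61.77 = $1,120.96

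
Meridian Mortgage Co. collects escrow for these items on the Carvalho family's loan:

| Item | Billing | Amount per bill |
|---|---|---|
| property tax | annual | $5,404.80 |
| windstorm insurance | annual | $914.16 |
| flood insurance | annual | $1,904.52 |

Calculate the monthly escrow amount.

Property tax — $5,404.80/yr
Windstorm insurance — $914.16/yr
Flood insurance — $1,904.52/yr
Total annual escrow = $5,404.80 + $914.16 + $1,904.52 = $8,223.48
Monthly = $8,223.48 / 12 = $685.29

$685.29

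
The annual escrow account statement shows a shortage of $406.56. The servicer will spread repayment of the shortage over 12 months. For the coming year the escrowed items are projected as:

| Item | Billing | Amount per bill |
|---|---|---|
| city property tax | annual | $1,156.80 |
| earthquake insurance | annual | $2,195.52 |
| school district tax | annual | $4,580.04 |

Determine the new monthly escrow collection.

City property tax: $1,156.80
Earthquake insurance: $2,195.52
School district tax: $4,580.04
Combined annual = $1,156.80 + $2,195.52 + $4,580.04 = $7,932.36
Monthly escrow = $7,932.36 / 12 = $661.03
Shortage per month = $406.56 ÷ 12 = $33.88
Adjusted monthly = $661.03 + $33.88 = $694.91

$694.91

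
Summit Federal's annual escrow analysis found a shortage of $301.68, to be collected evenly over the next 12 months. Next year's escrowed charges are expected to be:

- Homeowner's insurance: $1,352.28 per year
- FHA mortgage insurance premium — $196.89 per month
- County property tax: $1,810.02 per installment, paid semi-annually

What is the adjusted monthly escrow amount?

$636.39

Homeowner's insurance: $1,352.28 per year
FHA mortgage insurance premium: $196.89 × 12 = $2,362.68 per year
County property tax: $1,810.02 × 2 = $3,620.04 per year
Yearly total = $7,335.00
Base monthly escrow = $7,335.00 ÷ 12 = $611.25
Monthly shortage recovery: $301.68 ÷ 12 = $25.14
New monthly escrow = $611.25 + $25.14 = $636.39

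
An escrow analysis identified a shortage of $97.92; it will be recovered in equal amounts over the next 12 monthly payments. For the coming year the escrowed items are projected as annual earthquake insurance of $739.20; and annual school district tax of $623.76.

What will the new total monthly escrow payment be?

$121.74

Earthquake insurance — $739.20 annually
School district tax — $623.76 annually
Combined annual = $739.20 + $623.76 = $1,362.96
Per month = $1,362.96 / 12 = $113.58
Shortage per month = $97.92 ÷ 12 = $8.16
New monthly escrow = $113.58 + $8.16 = $121.74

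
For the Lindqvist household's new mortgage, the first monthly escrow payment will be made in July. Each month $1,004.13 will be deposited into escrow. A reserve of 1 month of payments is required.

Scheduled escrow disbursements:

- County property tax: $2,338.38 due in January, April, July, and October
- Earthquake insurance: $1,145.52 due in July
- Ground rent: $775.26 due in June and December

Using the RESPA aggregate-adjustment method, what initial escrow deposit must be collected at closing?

Cushion = 1 × $1,004.13 = $1,004.13
Trial balance (start $0, +$1,004.13 each month, − disbursements):
  Jul: +$1,004.13 − $3,483.90 → -$2,479.77
  Aug: +$1,004.13 → -$1,475.64
  Sep: +$1,004.13 → -$471.51
  Oct: +$1,004.13 − $2,338.38 → -$1,805.76
  Nov: +$1,004.13 → -$801.63
  Dec: +$1,004.13 − $775.26 → -$572.76
  Jan: +$1,004.13 − $2,338.38 → -$1,907.01
  Feb: +$1,004.13 → -$902.88
  Mar: +$1,004.13 → $101.25
  Apr: +$1,004.13 − $2,338.38 → -$1,233.00
  May: +$1,004.13 → -$228.87
  Jun: +$1,004.13 − $775.26 → $0.00
Lowest trial balance = -$2,479.77 (Jul)
Initial deposit = cushion − low point = $1,004.13 − (-$2,479.77) = $3,483.90

$3,483.90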